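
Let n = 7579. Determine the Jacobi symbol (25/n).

Reciprocity: 25 ≡ 1 and 7579 ≡ 3 (mod 4), so (25/7579) = +(7579/25).
Reduce top mod 25: now compute (4/25).
Pull out 2^2: since 25 ≡ 1 (mod 8), (2/25) = +1, so (2/25)^2 = +1.
Reached (1/25) = 1. Collecting the sign flips along the way, the symbol is +1.

1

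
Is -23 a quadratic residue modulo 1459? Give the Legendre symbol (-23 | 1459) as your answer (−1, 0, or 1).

-1

First reduce: -23 ≡ 1436 (mod 1459).
Pull out 2^2: since 1459 ≡ 3 (mod 8), (2/1459) = -1, so (2/1459)^2 = +1.
Reciprocity: 359 ≡ 3 and 1459 ≡ 3 (mod 4), so (359/1459) = −(1459/359).
Reduce top mod 359: now compute (23/359).
Reciprocity: 23 ≡ 3 and 359 ≡ 3 (mod 4), so (23/359) = −(359/23).
Reduce top mod 23: now compute (14/23).
Pull out 2: since 23 ≡ 7 (mod 8), (2/23) = +1.
Reciprocity: 7 ≡ 3 and 23 ≡ 3 (mod 4), so (7/23) = −(23/7).
Reduce top mod 7: now compute (2/7).
Pull out 2: since 7 ≡ 7 (mod 8), (2/7) = +1.
Reached (1/7) = 1. Collecting the sign flips along the way, the symbol is -1.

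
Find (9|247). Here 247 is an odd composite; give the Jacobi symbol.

Reciprocity: 9 ≡ 1 and 247 ≡ 3 (mod 4), so (9/247) = +(247/9).
Reduce top mod 9: now compute (4/9).
Pull out 2^2: since 9 ≡ 1 (mod 8), (2/9) = +1, so (2/9)^2 = +1.
Reached (1/9) = 1. Collecting the sign flips along the way, the symbol is +1.

1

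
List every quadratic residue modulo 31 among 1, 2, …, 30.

1 2 4 5 7 8 9 10 14 16 18 19 20 25 28

Square k = 1,…,15 (k and 31−k give the same square):
1²=1, 2²=4, 3²=9, 4²=16, 5²=25, 6²≡5, 7²≡18, 8²≡2, 9²≡19, 10²≡7, 11²≡28, 12²≡20, 13²≡14, 14²≡10, 15²≡8 (mod 31).
So the quadratic residues mod 31 are {1, 2, 4, 5, 7, 8, 9, 10, 14, 16, 18, 19, 20, 25, 28}.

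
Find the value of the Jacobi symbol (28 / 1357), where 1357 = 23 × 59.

Pull out 2^2: since 1357 ≡ 5 (mod 8), (2/1357) = -1, so (2/1357)^2 = +1.
Reciprocity: 7 ≡ 3 and 1357 ≡ 1 (mod 4), so (7/1357) = +(1357/7).
Reduce top mod 7: now compute (6/7).
Pull out 2: since 7 ≡ 7 (mod 8), (2/7) = +1.
Reciprocity: 3 ≡ 3 and 7 ≡ 3 (mod 4), so (3/7) = −(7/3).
Reduce top mod 3: now compute (1/3).
Reached (1/3) = 1. Collecting the sign flips along the way, the symbol is -1.

-1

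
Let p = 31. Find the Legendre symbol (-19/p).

-1

First reduce: -19 ≡ 12 (mod 31).
Pull out 2^2: since 31 ≡ 7 (mod 8), (2/31) = +1, so (2/31)^2 = +1.
Reciprocity: 3 ≡ 3 and 31 ≡ 3 (mod 4), so (3/31) = −(31/3).
Reduce top mod 3: now compute (1/3).
Reached (1/3) = 1. Collecting the sign flips along the way, the symbol is -1.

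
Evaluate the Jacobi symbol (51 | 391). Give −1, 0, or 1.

0

Reciprocity: 51 ≡ 3 and 391 ≡ 3 (mod 4), so (51/391) = −(391/51).
Reduce top mod 51: now compute (34/51).
Pull out 2: since 51 ≡ 3 (mod 8), (2/51) = -1.
Reciprocity: 17 ≡ 1 and 51 ≡ 3 (mod 4), so (17/51) = +(51/17).
Reduce top mod 17: now compute (0/17).
Top reduces to 0: gcd > 1, so the symbol is 0.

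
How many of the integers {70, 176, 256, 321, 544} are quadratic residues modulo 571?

5

(70/571) = +1 → QR.
(176/571) = +1 → QR.
(256/571) = +1 → QR.
(321/571) = +1 → QR.
(544/571) = +1 → QR.
Total quadratic residues among the 5: 5.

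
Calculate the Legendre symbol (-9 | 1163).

First reduce: -9 ≡ 1154 (mod 1163).
Pull out 2: since 1163 ≡ 3 (mod 8), (2/1163) = -1.
Reciprocity: 577 ≡ 1 and 1163 ≡ 3 (mod 4), so (577/1163) = +(1163/577).
Reduce top mod 577: now compute (9/577).
Reciprocity: 9 ≡ 1 and 577 ≡ 1 (mod 4), so (9/577) = +(577/9).
Reduce top mod 9: now compute (1/9).
Reached (1/9) = 1. Collecting the sign flips along the way, the symbol is -1.

-1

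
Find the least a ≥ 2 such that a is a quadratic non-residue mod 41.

(2/41) = +1, so 2 is a residue.
(3/41) = −1, so 3 is the smallest positive non-residue mod 41.

3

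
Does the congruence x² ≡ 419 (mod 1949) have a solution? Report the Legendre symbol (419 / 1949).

1

Reciprocity: 419 ≡ 3 and 1949 ≡ 1 (mod 4), so (419/1949) = +(1949/419).
Reduce top mod 419: now compute (273/419).
Reciprocity: 273 ≡ 1 and 419 ≡ 3 (mod 4), so (273/419) = +(419/273).
Reduce top mod 273: now compute (146/273).
Pull out 2: since 273 ≡ 1 (mod 8), (2/273) = +1.
Reciprocity: 73 ≡ 1 and 273 ≡ 1 (mod 4), so (73/273) = +(273/73).
Reduce top mod 73: now compute (54/73).
Pull out 2: since 73 ≡ 1 (mod 8), (2/73) = +1.
Reciprocity: 27 ≡ 3 and 73 ≡ 1 (mod 4), so (27/73) = +(73/27).
Reduce top mod 27: now compute (19/27).
Reciprocity: 19 ≡ 3 and 27 ≡ 3 (mod 4), so (19/27) = −(27/19).
Reduce top mod 19: now compute (8/19).
Pull out 2^3: since 19 ≡ 3 (mod 8), (2/19) = -1, so (2/19)^3 = -1.
Reached (1/19) = 1. Collecting the sign flips along the way, the symbol is +1.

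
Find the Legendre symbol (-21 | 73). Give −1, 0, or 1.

First reduce: -21 ≡ 52 (mod 73).
Pull out 2^2: since 73 ≡ 1 (mod 8), (2/73) = +1, so (2/73)^2 = +1.
Reciprocity: 13 ≡ 1 and 73 ≡ 1 (mod 4), so (13/73) = +(73/13).
Reduce top mod 13: now compute (8/13).
Pull out 2^3: since 13 ≡ 5 (mod 8), (2/13) = -1, so (2/13)^3 = -1.
Reached (1/13) = 1. Collecting the sign flips along the way, the symbol is -1.

-1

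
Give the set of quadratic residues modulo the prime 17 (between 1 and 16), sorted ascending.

Square k = 1,…,8 (k and 17−k give the same square):
1²=1, 2²=4, 3²=9, 4²=16, 5²≡8, 6²≡2, 7²≡15, 8²≡13 (mod 17).
So the quadratic residues mod 17 are {1, 2, 4, 8, 9, 13, 15, 16}.

1 2 4 8 9 13 15 16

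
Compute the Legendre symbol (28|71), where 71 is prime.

-1

Pull out 2^2: since 71 ≡ 7 (mod 8), (2/71) = +1, so (2/71)^2 = +1.
Reciprocity: 7 ≡ 3 and 71 ≡ 3 (mod 4), so (7/71) = −(71/7).
Reduce top mod 7: now compute (1/7).
Reached (1/7) = 1. Collecting the sign flips along the way, the symbol is -1.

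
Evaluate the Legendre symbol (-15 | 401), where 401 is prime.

-1

First reduce: -15 ≡ 386 (mod 401).
Pull out 2: since 401 ≡ 1 (mod 8), (2/401) = +1.
Reciprocity: 193 ≡ 1 and 401 ≡ 1 (mod 4), so (193/401) = +(401/193).
Reduce top mod 193: now compute (15/193).
Reciprocity: 15 ≡ 3 and 193 ≡ 1 (mod 4), so (15/193) = +(193/15).
Reduce top mod 15: now compute (13/15).
Reciprocity: 13 ≡ 1 and 15 ≡ 3 (mod 4), so (13/15) = +(15/13).
Reduce top mod 13: now compute (2/13).
Pull out 2: since 13 ≡ 5 (mod 8), (2/13) = -1.
Reached (1/13) = 1. Collecting the sign flips along the way, the symbol is -1.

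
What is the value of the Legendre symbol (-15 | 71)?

First reduce: -15 ≡ 56 (mod 71).
Pull out 2^3: since 71 ≡ 7 (mod 8), (2/71) = +1, so (2/71)^3 = +1.
Reciprocity: 7 ≡ 3 and 71 ≡ 3 (mod 4), so (7/71) = −(71/7).
Reduce top mod 7: now compute (1/7).
Reached (1/7) = 1. Collecting the sign flips along the way, the symbol is -1.

-1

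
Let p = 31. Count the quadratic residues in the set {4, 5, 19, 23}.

3

(4/31) = +1 → QR.
(5/31) = +1 → QR.
(19/31) = +1 → QR.
(23/31) = -1 → non-residue.
Total quadratic residues among the 4: 3.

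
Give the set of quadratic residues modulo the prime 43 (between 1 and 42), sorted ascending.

1, 4, 6, 9, 10, 11, 13, 14, 15, 16, 17, 21, 23, 24, 25, 31, 35, 36, 38, 40, 41

Square k = 1,…,21 (k and 43−k give the same square):
1²=1, 2²=4, 3²=9, 4²=16, 5²=25, 6²=36, 7²≡6, 8²≡21, 9²≡38, 10²≡14, 11²≡35, 12²≡15, 13²≡40, 14²≡24, 15²≡10, 16²≡41, 17²≡31, 18²≡23, 19²≡17, 20²≡13, 21²≡11 (mod 43).
So the quadratic residues mod 43 are {1, 4, 6, 9, 10, 11, 13, 14, 15, 16, 17, 21, 23, 24, 25, 31, 35, 36, 38, 40, 41}.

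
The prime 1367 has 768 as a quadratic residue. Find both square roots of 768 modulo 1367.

443, 924

Since 1367 ≡ 3 (mod 4), a square root of 768 is 768^((1367+1)/4) = 768^342 mod 1367.
Repeated squaring: 768^2≡647, 768^4≡307, 768^8≡1293, 768^16≡8, 768^32≡64, 768^64≡1362, 768^128≡25, 768^256≡625 (mod 1367).
768^342 = 768^(256+64+16+4+2) ≡ 924 (mod 1367).
Check: 924² = 853776 ≡ 768 (mod 1367). The two roots are 443 and 924.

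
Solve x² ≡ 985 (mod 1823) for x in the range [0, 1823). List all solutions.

Since 1823 ≡ 3 (mod 4), a square root of 985 is 985^((1823+1)/4) = 985^456 mod 1823.
Repeated squaring: 985^2≡389, 985^4≡12, 985^8≡144, 985^16≡683, 985^32≡1624, 985^64≡1318, 985^128≡1628, 985^256≡1565 (mod 1823).
985^456 = 985^(256+128+64+8) ≡ 863 (mod 1823).
Check: 863² = 744769 ≡ 985 (mod 1823). The two roots are 863 and 960.

863, 960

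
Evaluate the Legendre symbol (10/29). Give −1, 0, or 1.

-1

Pull out 2: since 29 ≡ 5 (mod 8), (2/29) = -1.
Reciprocity: 5 ≡ 1 and 29 ≡ 1 (mod 4), so (5/29) = +(29/5).
Reduce top mod 5: now compute (4/5).
Pull out 2^2: since 5 ≡ 5 (mod 8), (2/5) = -1, so (2/5)^2 = +1.
Reached (1/5) = 1. Collecting the sign flips along the way, the symbol is -1.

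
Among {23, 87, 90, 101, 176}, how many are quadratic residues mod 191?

2

(23/191) = +1 → QR.
(87/191) = -1 → non-residue.
(90/191) = +1 → QR.
(101/191) = -1 → non-residue.
(176/191) = -1 → non-residue.
Total quadratic residues among the 5: 2.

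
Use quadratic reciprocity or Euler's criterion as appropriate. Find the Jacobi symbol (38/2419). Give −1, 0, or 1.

1

Pull out 2: since 2419 ≡ 3 (mod 8), (2/2419) = -1.
Reciprocity: 19 ≡ 3 and 2419 ≡ 3 (mod 4), so (19/2419) = −(2419/19).
Reduce top mod 19: now compute (6/19).
Pull out 2: since 19 ≡ 3 (mod 8), (2/19) = -1.
Reciprocity: 3 ≡ 3 and 19 ≡ 3 (mod 4), so (3/19) = −(19/3).
Reduce top mod 3: now compute (1/3).
Reached (1/3) = 1. Collecting the sign flips along the way, the symbol is +1.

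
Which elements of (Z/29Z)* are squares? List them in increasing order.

1,4,5,6,7,9,13,16,20,22,23,24,25,28

Square k = 1,…,14 (k and 29−k give the same square):
1²=1, 2²=4, 3²=9, 4²=16, 5²=25, 6²≡7, 7²≡20, 8²≡6, 9²≡23, 10²≡13, 11²≡5, 12²≡28, 13²≡24, 14²≡22 (mod 29).
So the quadratic residues mod 29 are {1, 4, 5, 6, 7, 9, 13, 16, 20, 22, 23, 24, 25, 28}.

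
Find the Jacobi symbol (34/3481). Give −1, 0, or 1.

1

Pull out 2: since 3481 ≡ 1 (mod 8), (2/3481) = +1.
Reciprocity: 17 ≡ 1 and 3481 ≡ 1 (mod 4), so (17/3481) = +(3481/17).
Reduce top mod 17: now compute (13/17).
Reciprocity: 13 ≡ 1 and 17 ≡ 1 (mod 4), so (13/17) = +(17/13).
Reduce top mod 13: now compute (4/13).
Pull out 2^2: since 13 ≡ 5 (mod 8), (2/13) = -1, so (2/13)^2 = +1.
Reached (1/13) = 1. Collecting the sign flips along the way, the symbol is +1.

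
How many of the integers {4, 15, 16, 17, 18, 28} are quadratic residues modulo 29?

3

(4/29) = +1 → QR.
(15/29) = -1 → non-residue.
(16/29) = +1 → QR.
(17/29) = -1 → non-residue.
(18/29) = -1 → non-residue.
(28/29) = +1 → QR.
Total quadratic residues among the 6: 3.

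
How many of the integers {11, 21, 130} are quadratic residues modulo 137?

(11/137) = +1 → QR.
(21/137) = -1 → non-residue.
(130/137) = +1 → QR.
Total quadratic residues among the 3: 2.

2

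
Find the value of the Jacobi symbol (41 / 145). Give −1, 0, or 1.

Reciprocity: 41 ≡ 1 and 145 ≡ 1 (mod 4), so (41/145) = +(145/41).
Reduce top mod 41: now compute (22/41).
Pull out 2: since 41 ≡ 1 (mod 8), (2/41) = +1.
Reciprocity: 11 ≡ 3 and 41 ≡ 1 (mod 4), so (11/41) = +(41/11).
Reduce top mod 11: now compute (8/11).
Pull out 2^3: since 11 ≡ 3 (mod 8), (2/11) = -1, so (2/11)^3 = -1.
Reached (1/11) = 1. Collecting the sign flips along the way, the symbol is -1.

-1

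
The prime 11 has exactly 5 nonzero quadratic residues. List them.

Square k = 1,…,5 (k and 11−k give the same square):
1²=1, 2²=4, 3²=9, 4²≡5, 5²≡3 (mod 11).
So the quadratic residues mod 11 are {1, 3, 4, 5, 9}.

1 3 4 5 9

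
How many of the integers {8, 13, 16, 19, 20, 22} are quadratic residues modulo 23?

(8/23) = +1 → QR.
(13/23) = +1 → QR.
(16/23) = +1 → QR.
(19/23) = -1 → non-residue.
(20/23) = -1 → non-residue.
(22/23) = -1 → non-residue.
Total quadratic residues among the 6: 3.

3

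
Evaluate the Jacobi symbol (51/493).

Reciprocity: 51 ≡ 3 and 493 ≡ 1 (mod 4), so (51/493) = +(493/51).
Reduce top mod 51: now compute (34/51).
Pull out 2: since 51 ≡ 3 (mod 8), (2/51) = -1.
Reciprocity: 17 ≡ 1 and 51 ≡ 3 (mod 4), so (17/51) = +(51/17).
Reduce top mod 17: now compute (0/17).
Top reduces to 0: gcd > 1, so the symbol is 0.

0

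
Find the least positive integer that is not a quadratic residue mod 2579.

2

(2/2579) = −1, so 2 is the smallest positive non-residue mod 2579.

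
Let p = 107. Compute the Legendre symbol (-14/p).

-1

First reduce: -14 ≡ 93 (mod 107).
Reciprocity: 93 ≡ 1 and 107 ≡ 3 (mod 4), so (93/107) = +(107/93).
Reduce top mod 93: now compute (14/93).
Pull out 2: since 93 ≡ 5 (mod 8), (2/93) = -1.
Reciprocity: 7 ≡ 3 and 93 ≡ 1 (mod 4), so (7/93) = +(93/7).
Reduce top mod 7: now compute (2/7).
Pull out 2: since 7 ≡ 7 (mod 8), (2/7) = +1.
Reached (1/7) = 1. Collecting the sign flips along the way, the symbol is -1.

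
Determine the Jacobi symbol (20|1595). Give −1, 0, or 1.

Pull out 2^2: since 1595 ≡ 3 (mod 8), (2/1595) = -1, so (2/1595)^2 = +1.
Reciprocity: 5 ≡ 1 and 1595 ≡ 3 (mod 4), so (5/1595) = +(1595/5).
Reduce top mod 5: now compute (0/5).
Top reduces to 0: gcd > 1, so the symbol is 0.

0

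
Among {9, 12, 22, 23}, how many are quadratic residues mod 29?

3

(9/29) = +1 → QR.
(12/29) = -1 → non-residue.
(22/29) = +1 → QR.
(23/29) = +1 → QR.
Total quadratic residues among the 4: 3.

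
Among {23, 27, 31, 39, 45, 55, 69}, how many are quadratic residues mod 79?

(23/79) = +1 → QR.
(27/79) = -1 → non-residue.
(31/79) = +1 → QR.
(39/79) = -1 → non-residue.
(45/79) = +1 → QR.
(55/79) = +1 → QR.
(69/79) = -1 → non-residue.
Total quadratic residues among the 7: 4.

4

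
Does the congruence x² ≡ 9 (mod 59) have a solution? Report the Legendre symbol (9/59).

1

Euler's criterion: (9/59) ≡ 9^29 (mod 59).
9^2 ≡ 22 (mod 59)
9^4 ≡ 12 (mod 59)
9^8 ≡ 26 (mod 59)
9^16 ≡ 27 (mod 59)
9^29 = 9^(16+8+4+1) ≡ 1 (mod 59).
Result is 1, so (9/59) = 1.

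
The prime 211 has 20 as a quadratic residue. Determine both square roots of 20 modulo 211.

Since 211 ≡ 3 (mod 4), a square root of 20 is 20^((211+1)/4) = 20^53 mod 211.
Repeated squaring: 20^2≡189, 20^4≡62, 20^8≡46, 20^16≡6, 20^32≡36 (mod 211).
20^53 = 20^(32+16+4+1) ≡ 81 (mod 211).
Check: 81² = 6561 ≡ 20 (mod 211). The two roots are 81 and 130.

81, 130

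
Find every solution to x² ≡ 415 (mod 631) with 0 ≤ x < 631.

150, 481

Since 631 ≡ 3 (mod 4), a square root of 415 is 415^((631+1)/4) = 415^158 mod 631.
Repeated squaring: 415^2≡593, 415^4≡182, 415^8≡312, 415^16≡170, 415^32≡505, 415^64≡101, 415^128≡105 (mod 631).
415^158 = 415^(128+16+8+4+2) ≡ 481 (mod 631).
Check: 481² = 231361 ≡ 415 (mod 631). The two roots are 150 and 481.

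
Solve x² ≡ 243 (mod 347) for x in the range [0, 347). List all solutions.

Since 347 ≡ 3 (mod 4), a square root of 243 is 243^((347+1)/4) = 243^87 mod 347.
Repeated squaring: 243^2≡59, 243^4≡11, 243^8≡121, 243^16≡67, 243^32≡325, 243^64≡137 (mod 347).
243^87 = 243^(64+16+4+2+1) ≡ 161 (mod 347).
Check: 161² = 25921 ≡ 243 (mod 347). The two roots are 161 and 186.

161, 186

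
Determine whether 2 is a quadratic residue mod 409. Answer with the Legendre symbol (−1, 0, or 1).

1

Euler's criterion: (2/409) ≡ 2^204 (mod 409).
2^2 ≡ 4 (mod 409)
2^4 ≡ 16 (mod 409)
2^8 ≡ 256 (mod 409)
2^16 ≡ 96 (mod 409)
2^32 ≡ 218 (mod 409)
2^64 ≡ 80 (mod 409)
2^128 ≡ 265 (mod 409)
2^204 = 2^(128+64+8+4) ≡ 1 (mod 409).
Result is 1, so (2/409) = 1.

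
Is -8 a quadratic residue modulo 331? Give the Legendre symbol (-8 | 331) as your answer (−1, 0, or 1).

1

First reduce: -8 ≡ 323 (mod 331).
Reciprocity: 323 ≡ 3 and 331 ≡ 3 (mod 4), so (323/331) = −(331/323).
Reduce top mod 323: now compute (8/323).
Pull out 2^3: since 323 ≡ 3 (mod 8), (2/323) = -1, so (2/323)^3 = -1.
Reached (1/323) = 1. Collecting the sign flips along the way, the symbol is +1.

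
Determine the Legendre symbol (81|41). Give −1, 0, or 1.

First reduce: 81 ≡ 40 (mod 41).
Pull out 2^3: since 41 ≡ 1 (mod 8), (2/41) = +1, so (2/41)^3 = +1.
Reciprocity: 5 ≡ 1 and 41 ≡ 1 (mod 4), so (5/41) = +(41/5).
Reduce top mod 5: now compute (1/5).
Reached (1/5) = 1. Collecting the sign flips along the way, the symbol is +1.

1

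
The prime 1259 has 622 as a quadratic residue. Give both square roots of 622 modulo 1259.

534, 725

Since 1259 ≡ 3 (mod 4), a square root of 622 is 622^((1259+1)/4) = 622^315 mod 1259.
Repeated squaring: 622^2≡371, 622^4≡410, 622^8≡653, 622^16≡867, 622^32≡66, 622^64≡579, 622^128≡347, 622^256≡804 (mod 1259).
622^315 = 622^(256+32+16+8+2+1) ≡ 534 (mod 1259).
Check: 534² = 285156 ≡ 622 (mod 1259). The two roots are 534 and 725.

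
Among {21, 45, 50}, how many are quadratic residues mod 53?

0

(21/53) = -1 → non-residue.
(45/53) = -1 → non-residue.
(50/53) = -1 → non-residue.
Total quadratic residues among the 3: 0.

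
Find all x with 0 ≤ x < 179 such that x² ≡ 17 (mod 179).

Since 179 ≡ 3 (mod 4), a square root of 17 is 17^((179+1)/4) = 17^45 mod 179.
Repeated squaring: 17^2≡110, 17^4≡107, 17^8≡172, 17^16≡49, 17^32≡74 (mod 179).
17^45 = 17^(32+8+4+1) ≡ 14 (mod 179).
Check: 14² = 196 ≡ 17 (mod 179). The two roots are 14 and 165.

14, 165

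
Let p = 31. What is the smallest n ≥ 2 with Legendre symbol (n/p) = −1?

(2/31) = +1, so 2 is a residue.
(3/31) = −1, so 3 is the smallest positive non-residue mod 31.

3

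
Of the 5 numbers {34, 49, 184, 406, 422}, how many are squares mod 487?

(34/487) = -1 → non-residue.
(49/487) = +1 → QR.
(184/487) = -1 → non-residue.
(406/487) = -1 → non-residue.
(422/487) = -1 → non-residue.
Total quadratic residues among the 5: 1.

1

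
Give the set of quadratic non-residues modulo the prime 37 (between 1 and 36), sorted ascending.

Square k = 1,…,18 (k and 37−k give the same square):
1²=1, 2²=4, 3²=9, 4²=16, 5²=25, 6²=36, 7²≡12, 8²≡27, 9²≡7, 10²≡26, 11²≡10, 12²≡33, 13²≡21, 14²≡11, 15²≡3, 16²≡34, 17²≡30, 18²≡28 (mod 37).
The residues are {1, 3, 4, 7, 9, 10, 11, 12, 16, 21, 25, 26, 27, 28, 30, 33, 34, 36}; the non-residues are the remaining 18 nonzero classes.

2, 5, 6, 8, 13, 14, 15, 17, 18, 19, 20, 22, 23, 24, 29, 31, 32, 35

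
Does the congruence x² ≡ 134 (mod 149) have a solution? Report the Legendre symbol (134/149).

-1

Euler's criterion: (134/149) ≡ 134^74 (mod 149).
134^2 ≡ 76 (mod 149)
134^4 ≡ 114 (mod 149)
134^8 ≡ 33 (mod 149)
134^16 ≡ 46 (mod 149)
134^32 ≡ 30 (mod 149)
134^64 ≡ 6 (mod 149)
134^74 = 134^(64+8+2) ≡ 148 (mod 149).
Result is 148 ≡ −1, so (134/149) = −1.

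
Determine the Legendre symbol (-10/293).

First reduce: -10 ≡ 283 (mod 293).
Reciprocity: 283 ≡ 3 and 293 ≡ 1 (mod 4), so (283/293) = +(293/283).
Reduce top mod 283: now compute (10/283).
Pull out 2: since 283 ≡ 3 (mod 8), (2/283) = -1.
Reciprocity: 5 ≡ 1 and 283 ≡ 3 (mod 4), so (5/283) = +(283/5).
Reduce top mod 5: now compute (3/5).
Reciprocity: 3 ≡ 3 and 5 ≡ 1 (mod 4), so (3/5) = +(5/3).
Reduce top mod 3: now compute (2/3).
Pull out 2: since 3 ≡ 3 (mod 8), (2/3) = -1.
Reached (1/3) = 1. Collecting the sign flips along the way, the symbol is +1.

1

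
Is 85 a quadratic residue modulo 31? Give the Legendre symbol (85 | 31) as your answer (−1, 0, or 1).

-1

Euler's criterion: (85/31) ≡ 23^15 (mod 31).
23^2 ≡ 2 (mod 31)
23^4 ≡ 4 (mod 31)
23^8 ≡ 16 (mod 31)
23^15 = 23^(8+4+2+1) ≡ 30 (mod 31).
Result is 30 ≡ −1, so (85/31) = −1.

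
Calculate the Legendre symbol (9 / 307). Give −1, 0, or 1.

Reciprocity: 9 ≡ 1 and 307 ≡ 3 (mod 4), so (9/307) = +(307/9).
Reduce top mod 9: now compute (1/9).
Reached (1/9) = 1. Collecting the sign flips along the way, the symbol is +1.

1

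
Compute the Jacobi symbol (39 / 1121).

-1

Reciprocity: 39 ≡ 3 and 1121 ≡ 1 (mod 4), so (39/1121) = +(1121/39).
Reduce top mod 39: now compute (29/39).
Reciprocity: 29 ≡ 1 and 39 ≡ 3 (mod 4), so (29/39) = +(39/29).
Reduce top mod 29: now compute (10/29).
Pull out 2: since 29 ≡ 5 (mod 8), (2/29) = -1.
Reciprocity: 5 ≡ 1 and 29 ≡ 1 (mod 4), so (5/29) = +(29/5).
Reduce top mod 5: now compute (4/5).
Pull out 2^2: since 5 ≡ 5 (mod 8), (2/5) = -1, so (2/5)^2 = +1.
Reached (1/5) = 1. Collecting the sign flips along the way, the symbol is -1.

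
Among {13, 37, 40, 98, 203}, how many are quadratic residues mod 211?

(13/211) = +1 → QR.
(37/211) = +1 → QR.
(40/211) = -1 → non-residue.
(98/211) = -1 → non-residue.
(203/211) = +1 → QR.
Total quadratic residues among the 5: 3.

3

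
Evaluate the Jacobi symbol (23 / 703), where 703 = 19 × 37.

-1

Reciprocity: 23 ≡ 3 and 703 ≡ 3 (mod 4), so (23/703) = −(703/23).
Reduce top mod 23: now compute (13/23).
Reciprocity: 13 ≡ 1 and 23 ≡ 3 (mod 4), so (13/23) = +(23/13).
Reduce top mod 13: now compute (10/13).
Pull out 2: since 13 ≡ 5 (mod 8), (2/13) = -1.
Reciprocity: 5 ≡ 1 and 13 ≡ 1 (mod 4), so (5/13) = +(13/5).
Reduce top mod 5: now compute (3/5).
Reciprocity: 3 ≡ 3 and 5 ≡ 1 (mod 4), so (3/5) = +(5/3).
Reduce top mod 3: now compute (2/3).
Pull out 2: since 3 ≡ 3 (mod 8), (2/3) = -1.
Reached (1/3) = 1. Collecting the sign flips along the way, the symbol is -1.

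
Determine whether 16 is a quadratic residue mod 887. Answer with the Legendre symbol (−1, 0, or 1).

Pull out 2^4: since 887 ≡ 7 (mod 8), (2/887) = +1, so (2/887)^4 = +1.
Reached (1/887) = 1. Collecting the sign flips along the way, the symbol is +1.

1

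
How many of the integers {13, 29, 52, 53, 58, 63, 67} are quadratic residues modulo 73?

1

(13/73) = -1 → non-residue.
(29/73) = -1 → non-residue.
(52/73) = -1 → non-residue.
(53/73) = -1 → non-residue.
(58/73) = -1 → non-residue.
(63/73) = -1 → non-residue.
(67/73) = +1 → QR.
Total quadratic residues among the 7: 1.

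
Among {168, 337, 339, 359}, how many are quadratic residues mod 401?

(168/401) = -1 → non-residue.
(337/401) = +1 → QR.
(339/401) = -1 → non-residue.
(359/401) = -1 → non-residue.
Total quadratic residues among the 4: 1.

1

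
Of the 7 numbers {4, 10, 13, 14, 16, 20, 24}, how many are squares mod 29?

(4/29) = +1 → QR.
(10/29) = -1 → non-residue.
(13/29) = +1 → QR.
(14/29) = -1 → non-residue.
(16/29) = +1 → QR.
(20/29) = +1 → QR.
(24/29) = +1 → QR.
Total quadratic residues among the 7: 5.

5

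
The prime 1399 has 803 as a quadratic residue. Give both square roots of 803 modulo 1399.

Since 1399 ≡ 3 (mod 4), a square root of 803 is 803^((1399+1)/4) = 803^350 mod 1399.
Repeated squaring: 803^2≡1269, 803^4≡112, 803^8≡1352, 803^16≡810, 803^32≡1368, 803^64≡961, 803^128≡181, 803^256≡584 (mod 1399).
803^350 = 803^(256+64+16+8+4+2) ≡ 1076 (mod 1399).
Check: 1076² = 1157776 ≡ 803 (mod 1399). The two roots are 323 and 1076.

323, 1076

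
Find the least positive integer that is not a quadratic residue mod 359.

(2/359) = +1, so 2 is a residue.
(3/359) = +1, so 3 is a residue.
(4/359) = +1, so 4 is a residue.
(5/359) = +1, so 5 is a residue.
(6/359) = +1, so 6 is a residue.
(7/359) = −1, so 7 is the smallest positive non-residue mod 359.

7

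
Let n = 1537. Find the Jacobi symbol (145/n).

Reciprocity: 145 ≡ 1 and 1537 ≡ 1 (mod 4), so (145/1537) = +(1537/145).
Reduce top mod 145: now compute (87/145).
Reciprocity: 87 ≡ 3 and 145 ≡ 1 (mod 4), so (87/145) = +(145/87).
Reduce top mod 87: now compute (58/87).
Pull out 2: since 87 ≡ 7 (mod 8), (2/87) = +1.
Reciprocity: 29 ≡ 1 and 87 ≡ 3 (mod 4), so (29/87) = +(87/29).
Reduce top mod 29: now compute (0/29).
Top reduces to 0: gcd > 1, so the symbol is 0.

0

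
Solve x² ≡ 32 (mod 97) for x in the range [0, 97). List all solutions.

97 ≡ 1 (mod 4), so we find a root by search.
Trying successive values, 41² = 1681 ≡ 32 (mod 97). The other root is 97 − 41 = 56.

41, 56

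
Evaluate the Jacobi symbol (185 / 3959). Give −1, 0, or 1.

Reciprocity: 185 ≡ 1 and 3959 ≡ 3 (mod 4), so (185/3959) = +(3959/185).
Reduce top mod 185: now compute (74/185).
Pull out 2: since 185 ≡ 1 (mod 8), (2/185) = +1.
Reciprocity: 37 ≡ 1 and 185 ≡ 1 (mod 4), so (37/185) = +(185/37).
Reduce top mod 37: now compute (0/37).
Top reduces to 0: gcd > 1, so the symbol is 0.

0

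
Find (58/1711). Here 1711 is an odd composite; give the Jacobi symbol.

0

Pull out 2: since 1711 ≡ 7 (mod 8), (2/1711) = +1.
Reciprocity: 29 ≡ 1 and 1711 ≡ 3 (mod 4), so (29/1711) = +(1711/29).
Reduce top mod 29: now compute (0/29).
Top reduces to 0: gcd > 1, so the symbol is 0.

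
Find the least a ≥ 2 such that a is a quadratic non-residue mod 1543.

(2/1543) = +1, so 2 is a residue.
(3/1543) = −1, so 3 is the smallest positive non-residue mod 1543.

3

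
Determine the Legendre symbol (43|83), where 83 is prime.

-1

Reciprocity: 43 ≡ 3 and 83 ≡ 3 (mod 4), so (43/83) = −(83/43).
Reduce top mod 43: now compute (40/43).
Pull out 2^3: since 43 ≡ 3 (mod 8), (2/43) = -1, so (2/43)^3 = -1.
Reciprocity: 5 ≡ 1 and 43 ≡ 3 (mod 4), so (5/43) = +(43/5).
Reduce top mod 5: now compute (3/5).
Reciprocity: 3 ≡ 3 and 5 ≡ 1 (mod 4), so (3/5) = +(5/3).
Reduce top mod 3: now compute (2/3).
Pull out 2: since 3 ≡ 3 (mod 8), (2/3) = -1.
Reached (1/3) = 1. Collecting the sign flips along the way, the symbol is -1.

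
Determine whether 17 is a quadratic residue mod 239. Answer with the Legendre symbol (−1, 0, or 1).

Euler's criterion: (17/239) ≡ 17^119 (mod 239).
17^2 ≡ 50 (mod 239)
17^4 ≡ 110 (mod 239)
17^8 ≡ 150 (mod 239)
17^16 ≡ 34 (mod 239)
17^32 ≡ 200 (mod 239)
17^64 ≡ 87 (mod 239)
17^119 = 17^(64+32+16+4+2+1) ≡ 1 (mod 239).
Result is 1, so (17/239) = 1.

1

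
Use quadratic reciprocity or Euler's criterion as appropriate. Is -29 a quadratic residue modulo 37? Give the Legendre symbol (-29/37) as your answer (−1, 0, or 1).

-1

Euler's criterion: (-29/37) ≡ 8^18 (mod 37).
8^2 ≡ 27 (mod 37)
8^4 ≡ 26 (mod 37)
8^8 ≡ 10 (mod 37)
8^16 ≡ 26 (mod 37)
8^18 = 8^(16+2) ≡ 36 (mod 37).
Result is 36 ≡ −1, so (-29/37) = −1.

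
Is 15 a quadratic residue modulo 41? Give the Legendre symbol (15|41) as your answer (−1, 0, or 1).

Reciprocity: 15 ≡ 3 and 41 ≡ 1 (mod 4), so (15/41) = +(41/15).
Reduce top mod 15: now compute (11/15).
Reciprocity: 11 ≡ 3 and 15 ≡ 3 (mod 4), so (11/15) = −(15/11).
Reduce top mod 11: now compute (4/11).
Pull out 2^2: since 11 ≡ 3 (mod 8), (2/11) = -1, so (2/11)^2 = +1.
Reached (1/11) = 1. Collecting the sign flips along the way, the symbol is -1.

-1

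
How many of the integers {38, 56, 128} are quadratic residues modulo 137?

(38/137) = +1 → QR.
(56/137) = +1 → QR.
(128/137) = +1 → QR.
Total quadratic residues among the 3: 3.

3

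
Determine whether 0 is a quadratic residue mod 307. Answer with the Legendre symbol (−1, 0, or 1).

Top reduces to 0: gcd > 1, so the symbol is 0.

0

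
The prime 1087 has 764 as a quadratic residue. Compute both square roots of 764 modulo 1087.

Since 1087 ≡ 3 (mod 4), a square root of 764 is 764^((1087+1)/4) = 764^272 mod 1087.
Repeated squaring: 764^2≡1064, 764^4≡529, 764^8≡482, 764^16≡793, 764^32≡563, 764^64≡652, 764^128≡87, 764^256≡1047 (mod 1087).
764^272 = 764^(256+16) ≡ 890 (mod 1087).
Check: 890² = 792100 ≡ 764 (mod 1087). The two roots are 197 and 890.

197, 890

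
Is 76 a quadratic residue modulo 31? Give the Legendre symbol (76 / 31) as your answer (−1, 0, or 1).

1

First reduce: 76 ≡ 14 (mod 31).
Pull out 2: since 31 ≡ 7 (mod 8), (2/31) = +1.
Reciprocity: 7 ≡ 3 and 31 ≡ 3 (mod 4), so (7/31) = −(31/7).
Reduce top mod 7: now compute (3/7).
Reciprocity: 3 ≡ 3 and 7 ≡ 3 (mod 4), so (3/7) = −(7/3).
Reduce top mod 3: now compute (1/3).
Reached (1/3) = 1. Collecting the sign flips along the way, the symbol is +1.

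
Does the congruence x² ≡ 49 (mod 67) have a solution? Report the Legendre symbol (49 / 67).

Euler's criterion: (49/67) ≡ 49^33 (mod 67).
49^2 ≡ 56 (mod 67)
49^4 ≡ 54 (mod 67)
49^8 ≡ 35 (mod 67)
49^16 ≡ 19 (mod 67)
49^32 ≡ 26 (mod 67)
49^33 = 49^(32+1) ≡ 1 (mod 67).
Result is 1, so (49/67) = 1.

1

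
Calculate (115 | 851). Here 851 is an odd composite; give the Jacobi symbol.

Reciprocity: 115 ≡ 3 and 851 ≡ 3 (mod 4), so (115/851) = −(851/115).
Reduce top mod 115: now compute (46/115).
Pull out 2: since 115 ≡ 3 (mod 8), (2/115) = -1.
Reciprocity: 23 ≡ 3 and 115 ≡ 3 (mod 4), so (23/115) = −(115/23).
Reduce top mod 23: now compute (0/23).
Top reduces to 0: gcd > 1, so the symbol is 0.

0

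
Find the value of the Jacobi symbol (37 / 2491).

Reciprocity: 37 ≡ 1 and 2491 ≡ 3 (mod 4), so (37/2491) = +(2491/37).
Reduce top mod 37: now compute (12/37).
Pull out 2^2: since 37 ≡ 5 (mod 8), (2/37) = -1, so (2/37)^2 = +1.
Reciprocity: 3 ≡ 3 and 37 ≡ 1 (mod 4), so (3/37) = +(37/3).
Reduce top mod 3: now compute (1/3).
Reached (1/3) = 1. Collecting the sign flips along the way, the symbol is +1.

1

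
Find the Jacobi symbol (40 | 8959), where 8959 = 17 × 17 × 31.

1

Pull out 2^3: since 8959 ≡ 7 (mod 8), (2/8959) = +1, so (2/8959)^3 = +1.
Reciprocity: 5 ≡ 1 and 8959 ≡ 3 (mod 4), so (5/8959) = +(8959/5).
Reduce top mod 5: now compute (4/5).
Pull out 2^2: since 5 ≡ 5 (mod 8), (2/5) = -1, so (2/5)^2 = +1.
Reached (1/5) = 1. Collecting the sign flips along the way, the symbol is +1.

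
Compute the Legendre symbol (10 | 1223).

Pull out 2: since 1223 ≡ 7 (mod 8), (2/1223) = +1.
Reciprocity: 5 ≡ 1 and 1223 ≡ 3 (mod 4), so (5/1223) = +(1223/5).
Reduce top mod 5: now compute (3/5).
Reciprocity: 3 ≡ 3 and 5 ≡ 1 (mod 4), so (3/5) = +(5/3).
Reduce top mod 3: now compute (2/3).
Pull out 2: since 3 ≡ 3 (mod 8), (2/3) = -1.
Reached (1/3) = 1. Collecting the sign flips along the way, the symbol is -1.

-1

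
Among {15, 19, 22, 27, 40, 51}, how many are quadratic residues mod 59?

(15/59) = +1 → QR.
(19/59) = +1 → QR.
(22/59) = +1 → QR.
(27/59) = +1 → QR.
(40/59) = -1 → non-residue.
(51/59) = +1 → QR.
Total quadratic residues among the 6: 5.

5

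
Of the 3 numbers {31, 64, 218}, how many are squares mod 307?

(31/307) = -1 → non-residue.
(64/307) = +1 → QR.
(218/307) = -1 → non-residue.
Total quadratic residues among the 3: 1.

1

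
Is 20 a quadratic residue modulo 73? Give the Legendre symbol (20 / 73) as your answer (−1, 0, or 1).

Pull out 2^2: since 73 ≡ 1 (mod 8), (2/73) = +1, so (2/73)^2 = +1.
Reciprocity: 5 ≡ 1 and 73 ≡ 1 (mod 4), so (5/73) = +(73/5).
Reduce top mod 5: now compute (3/5).
Reciprocity: 3 ≡ 3 and 5 ≡ 1 (mod 4), so (3/5) = +(5/3).
Reduce top mod 3: now compute (2/3).
Pull out 2: since 3 ≡ 3 (mod 8), (2/3) = -1.
Reached (1/3) = 1. Collecting the sign flips along the way, the symbol is -1.

-1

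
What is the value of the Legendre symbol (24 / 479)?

1

Euler's criterion: (24/479) ≡ 24^239 (mod 479).
24^2 ≡ 97 (mod 479)
24^4 ≡ 308 (mod 479)
24^8 ≡ 22 (mod 479)
24^16 ≡ 5 (mod 479)
24^32 ≡ 25 (mod 479)
24^64 ≡ 146 (mod 479)
24^128 ≡ 240 (mod 479)
24^239 = 24^(128+64+32+8+4+2+1) ≡ 1 (mod 479).
Result is 1, so (24/479) = 1.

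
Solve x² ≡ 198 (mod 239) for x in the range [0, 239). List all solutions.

26, 213

Since 239 ≡ 3 (mod 4), a square root of 198 is 198^((239+1)/4) = 198^60 mod 239.
Repeated squaring: 198^2≡8, 198^4≡64, 198^8≡33, 198^16≡133, 198^32≡3 (mod 239).
198^60 = 198^(32+16+8+4) ≡ 213 (mod 239).
Check: 213² = 45369 ≡ 198 (mod 239). The two roots are 26 and 213.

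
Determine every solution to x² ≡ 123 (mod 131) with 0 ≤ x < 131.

56, 75

Since 131 ≡ 3 (mod 4), a square root of 123 is 123^((131+1)/4) = 123^33 mod 131.
Repeated squaring: 123^2≡64, 123^4≡35, 123^8≡46, 123^16≡20, 123^32≡7 (mod 131).
123^33 = 123^(32+1) ≡ 75 (mod 131).
Check: 75² = 5625 ≡ 123 (mod 131). The two roots are 56 and 75.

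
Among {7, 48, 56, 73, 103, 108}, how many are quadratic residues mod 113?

(7/113) = +1 → QR.
(48/113) = -1 → non-residue.
(56/113) = +1 → QR.
(73/113) = -1 → non-residue.
(103/113) = -1 → non-residue.
(108/113) = -1 → non-residue.
Total quadratic residues among the 6: 2.

2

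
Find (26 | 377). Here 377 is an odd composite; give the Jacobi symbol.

Pull out 2: since 377 ≡ 1 (mod 8), (2/377) = +1.
Reciprocity: 13 ≡ 1 and 377 ≡ 1 (mod 4), so (13/377) = +(377/13).
Reduce top mod 13: now compute (0/13).
Top reduces to 0: gcd > 1, so the symbol is 0.

0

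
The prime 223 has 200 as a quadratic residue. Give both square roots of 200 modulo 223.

73, 150

Since 223 ≡ 3 (mod 4), a square root of 200 is 200^((223+1)/4) = 200^56 mod 223.
Repeated squaring: 200^2≡83, 200^4≡199, 200^8≡130, 200^16≡175, 200^32≡74 (mod 223).
200^56 = 200^(32+16+8) ≡ 73 (mod 223).
Check: 73² = 5329 ≡ 200 (mod 223). The two roots are 73 and 150.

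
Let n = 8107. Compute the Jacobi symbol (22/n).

Pull out 2: since 8107 ≡ 3 (mod 8), (2/8107) = -1.
Reciprocity: 11 ≡ 3 and 8107 ≡ 3 (mod 4), so (11/8107) = −(8107/11).
Reduce top mod 11: now compute (0/11).
Top reduces to 0: gcd > 1, so the symbol is 0.

0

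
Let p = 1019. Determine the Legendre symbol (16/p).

1

Euler's criterion: (16/1019) ≡ 16^509 (mod 1019).
16^2 ≡ 256 (mod 1019)
16^4 ≡ 320 (mod 1019)
16^8 ≡ 500 (mod 1019)
16^16 ≡ 345 (mod 1019)
16^32 ≡ 821 (mod 1019)
16^64 ≡ 482 (mod 1019)
16^128 ≡ 1011 (mod 1019)
16^256 ≡ 64 (mod 1019)
16^509 = 16^(256+128+64+32+16+8+4+1) ≡ 1 (mod 1019).
Result is 1, so (16/1019) = 1.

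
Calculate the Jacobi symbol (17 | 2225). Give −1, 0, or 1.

1

Reciprocity: 17 ≡ 1 and 2225 ≡ 1 (mod 4), so (17/2225) = +(2225/17).
Reduce top mod 17: now compute (15/17).
Reciprocity: 15 ≡ 3 and 17 ≡ 1 (mod 4), so (15/17) = +(17/15).
Reduce top mod 15: now compute (2/15).
Pull out 2: since 15 ≡ 7 (mod 8), (2/15) = +1.
Reached (1/15) = 1. Collecting the sign flips along the way, the symbol is +1.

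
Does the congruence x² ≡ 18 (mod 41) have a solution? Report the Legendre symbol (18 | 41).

1

Pull out 2: since 41 ≡ 1 (mod 8), (2/41) = +1.
Reciprocity: 9 ≡ 1 and 41 ≡ 1 (mod 4), so (9/41) = +(41/9).
Reduce top mod 9: now compute (5/9).
Reciprocity: 5 ≡ 1 and 9 ≡ 1 (mod 4), so (5/9) = +(9/5).
Reduce top mod 5: now compute (4/5).
Pull out 2^2: since 5 ≡ 5 (mod 8), (2/5) = -1, so (2/5)^2 = +1.
Reached (1/5) = 1. Collecting the sign flips along the way, the symbol is +1.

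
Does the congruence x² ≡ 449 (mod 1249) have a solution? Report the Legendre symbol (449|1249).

1

Reciprocity: 449 ≡ 1 and 1249 ≡ 1 (mod 4), so (449/1249) = +(1249/449).
Reduce top mod 449: now compute (351/449).
Reciprocity: 351 ≡ 3 and 449 ≡ 1 (mod 4), so (351/449) = +(449/351).
Reduce top mod 351: now compute (98/351).
Pull out 2: since 351 ≡ 7 (mod 8), (2/351) = +1.
Reciprocity: 49 ≡ 1 and 351 ≡ 3 (mod 4), so (49/351) = +(351/49).
Reduce top mod 49: now compute (8/49).
Pull out 2^3: since 49 ≡ 1 (mod 8), (2/49) = +1, so (2/49)^3 = +1.
Reached (1/49) = 1. Collecting the sign flips along the way, the symbol is +1.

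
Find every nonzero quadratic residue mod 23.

Square k = 1,…,11 (k and 23−k give the same square):
1²=1, 2²=4, 3²=9, 4²=16, 5²≡2, 6²≡13, 7²≡3, 8²≡18, 9²≡12, 10²≡8, 11²≡6 (mod 23).
So the quadratic residues mod 23 are {1, 2, 3, 4, 6, 8, 9, 12, 13, 16, 18}.

1 2 3 4 6 8 9 12 13 16 18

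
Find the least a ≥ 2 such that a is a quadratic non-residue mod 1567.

3

(2/1567) = +1, so 2 is a residue.
(3/1567) = −1, so 3 is the smallest positive non-residue mod 1567.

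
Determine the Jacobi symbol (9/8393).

1

Reciprocity: 9 ≡ 1 and 8393 ≡ 1 (mod 4), so (9/8393) = +(8393/9).
Reduce top mod 9: now compute (5/9).
Reciprocity: 5 ≡ 1 and 9 ≡ 1 (mod 4), so (5/9) = +(9/5).
Reduce top mod 5: now compute (4/5).
Pull out 2^2: since 5 ≡ 5 (mod 8), (2/5) = -1, so (2/5)^2 = +1.
Reached (1/5) = 1. Collecting the sign flips along the way, the symbol is +1.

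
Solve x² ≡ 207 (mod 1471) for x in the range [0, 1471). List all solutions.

552, 919

Since 1471 ≡ 3 (mod 4), a square root of 207 is 207^((1471+1)/4) = 207^368 mod 1471.
Repeated squaring: 207^2≡190, 207^4≡796, 207^8≡1086, 207^16≡1125, 207^32≡565, 207^64≡18, 207^128≡324, 207^256≡535 (mod 1471).
207^368 = 207^(256+64+32+16) ≡ 919 (mod 1471).
Check: 919² = 844561 ≡ 207 (mod 1471). The two roots are 552 and 919.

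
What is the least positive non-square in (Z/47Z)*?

5

(2/47) = +1, so 2 is a residue.
(3/47) = +1, so 3 is a residue.
(4/47) = +1, so 4 is a residue.
(5/47) = −1, so 5 is the smallest positive non-residue mod 47.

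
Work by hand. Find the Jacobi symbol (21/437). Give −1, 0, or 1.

1

Reciprocity: 21 ≡ 1 and 437 ≡ 1 (mod 4), so (21/437) = +(437/21).
Reduce top mod 21: now compute (17/21).
Reciprocity: 17 ≡ 1 and 21 ≡ 1 (mod 4), so (17/21) = +(21/17).
Reduce top mod 17: now compute (4/17).
Pull out 2^2: since 17 ≡ 1 (mod 8), (2/17) = +1, so (2/17)^2 = +1.
Reached (1/17) = 1. Collecting the sign flips along the way, the symbol is +1.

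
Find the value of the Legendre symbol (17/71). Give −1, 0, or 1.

-1

Euler's criterion: (17/71) ≡ 17^35 (mod 71).
17^2 ≡ 5 (mod 71)
17^4 ≡ 25 (mod 71)
17^8 ≡ 57 (mod 71)
17^16 ≡ 54 (mod 71)
17^32 ≡ 5 (mod 71)
17^35 = 17^(32+2+1) ≡ 70 (mod 71).
Result is 70 ≡ −1, so (17/71) = −1.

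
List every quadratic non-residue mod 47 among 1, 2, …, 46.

Square k = 1,…,23 (k and 47−k give the same square):
1²=1, 2²=4, 3²=9, 4²=16, 5²=25, 6²=36, 7²≡2, 8²≡17, 9²≡34, 10²≡6, 11²≡27, 12²≡3, 13²≡28, 14²≡8, 15²≡37, 16²≡21, 17²≡7, 18²≡42, 19²≡32, 20²≡24, 21²≡18, 22²≡14, 23²≡12 (mod 47).
The residues are {1, 2, 3, 4, 6, 7, 8, 9, 12, 14, 16, 17, 18, 21, 24, 25, 27, 28, 32, 34, 36, 37, 42}; the non-residues are the remaining 23 nonzero classes.

5, 10, 11, 13, 15, 19, 20, 22, 23, 26, 29, 30, 31, 33, 35, 38, 39, 40, 41, 43, 44, 45, 46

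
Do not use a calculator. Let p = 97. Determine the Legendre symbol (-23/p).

Euler's criterion: (-23/97) ≡ 74^48 (mod 97).
74^2 ≡ 44 (mod 97)
74^4 ≡ 93 (mod 97)
74^8 ≡ 16 (mod 97)
74^16 ≡ 62 (mod 97)
74^32 ≡ 61 (mod 97)
74^48 = 74^(32+16) ≡ 96 (mod 97).
Result is 96 ≡ −1, so (-23/97) = −1.

-1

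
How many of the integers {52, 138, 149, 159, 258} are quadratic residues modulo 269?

4

(52/269) = +1 → QR.
(138/269) = +1 → QR.
(149/269) = +1 → QR.
(159/269) = -1 → non-residue.
(258/269) = +1 → QR.
Total quadratic residues among the 5: 4.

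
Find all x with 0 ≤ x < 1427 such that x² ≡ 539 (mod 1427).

Since 1427 ≡ 3 (mod 4), a square root of 539 is 539^((1427+1)/4) = 539^357 mod 1427.
Repeated squaring: 539^2≡840, 539^4≡662, 539^8≡155, 539^16≡1193, 539^32≡530, 539^64≡1208, 539^128≡870, 539^256≡590 (mod 1427).
539^357 = 539^(256+64+32+4+1) ≡ 700 (mod 1427).
Check: 700² = 490000 ≡ 539 (mod 1427). The two roots are 700 and 727.

700, 727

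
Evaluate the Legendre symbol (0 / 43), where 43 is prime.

Top reduces to 0: gcd > 1, so the symbol is 0.

0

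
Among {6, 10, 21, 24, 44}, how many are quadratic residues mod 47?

3

(6/47) = +1 → QR.
(10/47) = -1 → non-residue.
(21/47) = +1 → QR.
(24/47) = +1 → QR.
(44/47) = -1 → non-residue.
Total quadratic residues among the 5: 3.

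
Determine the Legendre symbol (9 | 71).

1

Reciprocity: 9 ≡ 1 and 71 ≡ 3 (mod 4), so (9/71) = +(71/9).
Reduce top mod 9: now compute (8/9).
Pull out 2^3: since 9 ≡ 1 (mod 8), (2/9) = +1, so (2/9)^3 = +1.
Reached (1/9) = 1. Collecting the sign flips along the way, the symbol is +1.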